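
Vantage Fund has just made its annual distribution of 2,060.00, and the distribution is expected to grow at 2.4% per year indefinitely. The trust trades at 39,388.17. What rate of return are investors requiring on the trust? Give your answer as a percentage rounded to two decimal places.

D₁ = 2,060.00 × 1.024 = 2,109.4400
P = D₁/(r − g) ⇒ r = D₁/P + g = 2,109.4400/39,388.17 + 0.024 = 0.053555 + 0.024 = 0.077555

7.76%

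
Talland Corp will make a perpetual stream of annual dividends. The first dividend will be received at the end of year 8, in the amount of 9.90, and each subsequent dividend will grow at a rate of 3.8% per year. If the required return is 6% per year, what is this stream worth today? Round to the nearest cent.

299.28

Value at end of year 7: C₁ / (r − g) = 9.90 / (0.06 − 0.038) = 450.0000
Discount to today: PV = 450.0000 / (1 + 0.06)^7 = 450.0000 / 1.503630 = 299.28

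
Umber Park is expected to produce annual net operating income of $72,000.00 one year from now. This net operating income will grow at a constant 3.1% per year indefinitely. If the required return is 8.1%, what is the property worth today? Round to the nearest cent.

$1440000.00

Growing perpetuity: P = D₁ / (r − g) = $72,000.0000 / (0.081 − 0.031) = $1,440,000.00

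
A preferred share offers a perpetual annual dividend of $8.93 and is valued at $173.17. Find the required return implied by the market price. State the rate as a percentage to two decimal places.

P = C/r ⇒ r = C/P = $8.93/$173.17 = 0.051568

5.16%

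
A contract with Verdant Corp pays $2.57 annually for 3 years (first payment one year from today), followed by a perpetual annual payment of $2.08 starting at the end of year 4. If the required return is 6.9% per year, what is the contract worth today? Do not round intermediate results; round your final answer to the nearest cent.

$31.43

PV of 3-year annuity: $2.57 × [1 − (1+0.069)^−3] / 0.069 = 6.75683
Perpetuity value at year 3: $2.08 / 0.069 = 30.14493
PV of perpetuity: 30.14493 / (1+0.069)^3 = 24.67636
Total PV = 6.75683 + 24.67636 = 31.43320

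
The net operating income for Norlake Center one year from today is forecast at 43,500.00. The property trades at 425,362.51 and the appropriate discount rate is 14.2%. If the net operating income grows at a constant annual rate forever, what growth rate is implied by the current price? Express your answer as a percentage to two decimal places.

3.97%

P = D₁/(r−g) ⇒ g = r − D₁/P = 0.142 − 43,500.00/425,362.51 = 0.039734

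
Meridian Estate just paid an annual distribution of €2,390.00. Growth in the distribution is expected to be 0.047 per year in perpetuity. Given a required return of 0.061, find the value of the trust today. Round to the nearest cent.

€178737.86

D₁ = D₀ × (1 + g) = €2,390.00 × 1.047 = €2,502.3300
Growing perpetuity: P = D₁ / (r − g) = €2,502.3300 / (0.061 − 0.047) = €178,737.86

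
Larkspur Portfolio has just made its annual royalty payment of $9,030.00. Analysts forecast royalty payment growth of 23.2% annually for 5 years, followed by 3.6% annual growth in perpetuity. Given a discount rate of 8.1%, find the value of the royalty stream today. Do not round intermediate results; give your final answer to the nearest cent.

$467708.40

D_1 = 11124.96000
D_2 = 13705.95072
D_3 = 16885.73129
D_4 = 20803.22095
D_5 = 25629.56821
Terminal value at year 5: TV = D_5×(1+g_2)/(r−g_2) = 26552.23266/0.045 = 590049.61468
P_0 = D_1/(1+r)^1 + D_2/(1+r)^2 + D_3/(1+r)^3 + D_4/(1+r)^4 + D_5/(1+r)^5 + TV/(1+r)^5
    = 10291.35985 + 11728.91336 + 13367.27221 + 15234.48599 + 17362.52243 + 399723.84962 = 467708.40346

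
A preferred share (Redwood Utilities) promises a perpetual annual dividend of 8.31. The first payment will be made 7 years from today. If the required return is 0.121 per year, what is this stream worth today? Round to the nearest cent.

Value at end of year 6: C / r = 8.31 / 0.121 = 68.6777
Discount to today: PV = 68.6777 / (1 + 0.121)^6 = 68.6777 / 1.984420 = 34.61

34.61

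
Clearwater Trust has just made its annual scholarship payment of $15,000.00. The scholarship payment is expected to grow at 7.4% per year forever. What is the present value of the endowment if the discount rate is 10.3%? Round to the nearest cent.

D₁ = D₀ × (1 + g) = $15,000.00 × 1.074 = $16,110.0000
Growing perpetuity: P = D₁ / (r − g) = $16,110.0000 / (0.103 − 0.074) = $555,517.24

$555517.24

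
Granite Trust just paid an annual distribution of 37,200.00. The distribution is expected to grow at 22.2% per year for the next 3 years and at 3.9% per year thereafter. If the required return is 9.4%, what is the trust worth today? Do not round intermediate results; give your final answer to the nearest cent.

D_1 = 45458.40000
D_2 = 55550.16480
D_3 = 67882.30139
Terminal value at year 3: TV = D_3×(1+g_2)/(r−g_2) = 70529.71114/0.055 = 1282358.38436
P_0 = D_1/(1+r)^1 + D_2/(1+r)^2 + D_3/(1+r)^3 + TV/(1+r)^3
    = 41552.46801 + 46414.18273 + 51844.72696 + 979394.02384 = 1119205.40154

1119205.40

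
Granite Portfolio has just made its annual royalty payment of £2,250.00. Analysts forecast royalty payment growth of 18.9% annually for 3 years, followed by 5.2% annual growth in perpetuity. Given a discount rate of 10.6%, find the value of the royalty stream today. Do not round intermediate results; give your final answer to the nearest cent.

£62275.63

D_1 = 2675.25000
D_2 = 3180.87225
D_3 = 3782.05711
Terminal value at year 3: TV = D_3×(1+g_2)/(r−g_2) = 3978.72407/0.054 = 73680.07546
P_0 = D_1/(1+r)^1 + D_2/(1+r)^2 + D_3/(1+r)^3 + TV/(1+r)^3
    = 2418.85172 + 2600.37495 + 2795.52063 + 54460.88332 = 62275.63062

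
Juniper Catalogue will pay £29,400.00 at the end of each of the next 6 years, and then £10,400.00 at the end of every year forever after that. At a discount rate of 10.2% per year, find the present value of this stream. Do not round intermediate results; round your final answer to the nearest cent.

£184227.98

PV of 6-year annuity: £29,400.00 × [1 − (1+0.102)^−6] / 0.102 = 127297.66781
Perpetuity value at year 6: £10,400.00 / 0.102 = 101960.78431
PV of perpetuity: 101960.78431 / (1+0.102)^6 = 56930.31679
Total PV = 127297.66781 + 56930.31679 = 184227.98460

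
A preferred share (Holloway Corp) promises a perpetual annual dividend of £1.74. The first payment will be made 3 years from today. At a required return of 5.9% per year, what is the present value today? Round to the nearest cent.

Value at end of year 2: C / r = £1.74 / 0.059 = £29.4915
Discount to today: PV = £29.4915 / (1 + 0.059)^2 = £29.4915 / 1.121481 = £26.30

£26.30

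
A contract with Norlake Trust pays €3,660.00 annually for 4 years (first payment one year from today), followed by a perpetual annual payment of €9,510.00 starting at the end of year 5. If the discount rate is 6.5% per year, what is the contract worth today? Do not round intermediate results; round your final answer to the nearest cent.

€126266.77

PV of 4-year annuity: €3,660.00 × [1 − (1+0.065)^−4] / 0.065 = 12538.42288
Perpetuity value at year 4: €9,510.00 / 0.065 = 146307.69231
PV of perpetuity: 146307.69231 / (1+0.065)^4 = 113728.34761
Total PV = 12538.42288 + 113728.34761 = 126266.77049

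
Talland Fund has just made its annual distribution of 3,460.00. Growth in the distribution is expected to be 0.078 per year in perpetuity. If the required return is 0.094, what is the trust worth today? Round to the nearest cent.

233117.50

D₁ = D₀ × (1 + g) = 3,460.00 × 1.078 = 3,729.8800
Growing perpetuity: P = D₁ / (r − g) = 3,729.8800 / (0.094 − 0.078) = 233,117.50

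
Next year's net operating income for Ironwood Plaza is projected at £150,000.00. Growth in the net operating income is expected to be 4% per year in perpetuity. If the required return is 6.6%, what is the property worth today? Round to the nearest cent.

Growing perpetuity: P = D₁ / (r − g) = £150,000.0000 / (0.066 − 0.04) = £5,769,230.77

£5769230.77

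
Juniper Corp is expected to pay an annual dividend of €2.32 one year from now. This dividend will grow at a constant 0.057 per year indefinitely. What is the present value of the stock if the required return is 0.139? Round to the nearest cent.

Growing perpetuity: P = D₁ / (r − g) = €2.3200 / (0.139 − 0.057) = €28.29

€28.29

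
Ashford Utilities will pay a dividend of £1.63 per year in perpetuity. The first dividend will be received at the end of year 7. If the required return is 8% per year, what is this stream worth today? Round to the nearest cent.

£12.84

Value at end of year 6: C / r = £1.63 / 0.08 = £20.3750
Discount to today: PV = £20.3750 / (1 + 0.08)^6 = £20.3750 / 1.586874 = £12.84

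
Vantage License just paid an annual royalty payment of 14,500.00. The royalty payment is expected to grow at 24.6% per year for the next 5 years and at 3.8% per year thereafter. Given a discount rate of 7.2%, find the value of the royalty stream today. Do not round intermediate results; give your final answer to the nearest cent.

1055515.80

D_1 = 18067.00000
D_2 = 22511.48200
D_3 = 28049.30657
D_4 = 34949.43599
D_5 = 43546.99724
Terminal value at year 5: TV = D_5×(1+g_2)/(r−g_2) = 45201.78314/0.034 = 1329464.20992
P_0 = D_1/(1+r)^1 + D_2/(1+r)^2 + D_3/(1+r)^3 + D_4/(1+r)^4 + D_5/(1+r)^5 + TV/(1+r)^5
    = 16853.54478 + 19589.10148 + 22768.67579 + 26464.33772 + 30759.85522 + 939080.28597 = 1055515.80097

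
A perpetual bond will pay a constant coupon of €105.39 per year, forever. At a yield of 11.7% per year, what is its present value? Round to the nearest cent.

€900.77

Level perpetuity: PV = C / r = €105.39 / 0.117 = €900.77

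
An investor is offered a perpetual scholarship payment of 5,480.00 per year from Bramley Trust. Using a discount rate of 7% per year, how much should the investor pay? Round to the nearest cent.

Level perpetuity: PV = C / r = 5,480.00 / 0.07 = 78,285.71

78285.71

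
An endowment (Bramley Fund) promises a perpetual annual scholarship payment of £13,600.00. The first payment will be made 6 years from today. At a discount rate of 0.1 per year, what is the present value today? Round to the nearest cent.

£84445.30

Value at end of year 5: C / r = £13,600.00 / 0.1 = £136,000.0000
Discount to today: PV = £136,000.0000 / (1 + 0.1)^5 = £136,000.0000 / 1.610510 = £84,445.30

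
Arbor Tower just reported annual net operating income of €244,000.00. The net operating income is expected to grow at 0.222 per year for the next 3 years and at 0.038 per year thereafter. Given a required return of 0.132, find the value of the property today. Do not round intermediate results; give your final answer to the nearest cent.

D_1 = 298168.00000
D_2 = 364361.29600
D_3 = 445249.50371
Terminal value at year 3: TV = D_3×(1+g_2)/(r−g_2) = 462168.98485/0.094 = 4916691.32822
P_0 = D_1/(1+r)^1 + D_2/(1+r)^2 + D_3/(1+r)^3 + TV/(1+r)^3
    = 263399.29329 + 284340.93321 + 306947.54451 + 3389484.58724 = 4244172.35825

€4244172.36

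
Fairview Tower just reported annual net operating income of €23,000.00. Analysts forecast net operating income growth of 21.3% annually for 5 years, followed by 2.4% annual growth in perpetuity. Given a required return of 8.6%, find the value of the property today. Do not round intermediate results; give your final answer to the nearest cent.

€822589.70

D_1 = 27899.00000
D_2 = 33841.48700
D_3 = 41049.72373
D_4 = 49793.31489
D_5 = 60399.29096
Terminal value at year 5: TV = D_5×(1+g_2)/(r−g_2) = 61848.87394/0.062 = 997562.48289
P_0 = D_1/(1+r)^1 + D_2/(1+r)^2 + D_3/(1+r)^3 + D_4/(1+r)^4 + D_5/(1+r)^5 + TV/(1+r)^5
    = 25689.68692 + 28693.91366 + 32049.46342 + 35797.42093 + 39983.67549 + 660375.54365 = 822589.70409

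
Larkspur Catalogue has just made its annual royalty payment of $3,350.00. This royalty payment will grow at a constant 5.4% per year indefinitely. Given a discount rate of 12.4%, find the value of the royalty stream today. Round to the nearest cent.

$50441.43

D₁ = D₀ × (1 + g) = $3,350.00 × 1.054 = $3,530.9000
Growing perpetuity: P = D₁ / (r − g) = $3,530.9000 / (0.124 − 0.054) = $50,441.43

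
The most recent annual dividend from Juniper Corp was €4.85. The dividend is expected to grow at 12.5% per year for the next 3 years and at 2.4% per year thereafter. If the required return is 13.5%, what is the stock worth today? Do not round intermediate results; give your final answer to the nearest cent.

D_1 = 5.45625
D_2 = 6.13828
D_3 = 6.90557
Terminal value at year 3: TV = D_3×(1+g_2)/(r−g_2) = 7.07130/0.111 = 63.70541
P_0 = D_1/(1+r)^1 + D_2/(1+r)^2 + D_3/(1+r)^3 + TV/(1+r)^3
    = 4.80727 + 4.76491 + 4.72293 + 43.57011 = 57.86523

€57.87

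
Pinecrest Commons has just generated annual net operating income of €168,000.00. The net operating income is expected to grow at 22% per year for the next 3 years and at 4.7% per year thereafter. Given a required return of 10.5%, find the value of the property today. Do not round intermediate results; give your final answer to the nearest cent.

€4697880.60

D_1 = 204960.00000
D_2 = 250051.20000
D_3 = 305062.46400
Terminal value at year 3: TV = D_3×(1+g_2)/(r−g_2) = 319400.39981/0.058 = 5506903.44497
P_0 = D_1/(1+r)^1 + D_2/(1+r)^2 + D_3/(1+r)^3 + TV/(1+r)^3
    = 185484.16290 + 204787.94455 + 226100.71707 + 4081507.77185 = 4697880.59636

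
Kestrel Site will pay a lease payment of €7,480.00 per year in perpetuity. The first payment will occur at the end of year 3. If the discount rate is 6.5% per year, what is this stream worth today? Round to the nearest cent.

€101458.64

Value at end of year 2: C / r = €7,480.00 / 0.065 = €115,076.9231
Discount to today: PV = €115,076.9231 / (1 + 0.065)^2 = €115,076.9231 / 1.134225 = €101,458.64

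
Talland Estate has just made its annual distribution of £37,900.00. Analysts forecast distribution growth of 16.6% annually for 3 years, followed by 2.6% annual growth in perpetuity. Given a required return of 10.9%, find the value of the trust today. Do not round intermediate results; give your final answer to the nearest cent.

D_1 = 44191.40000
D_2 = 51527.17240
D_3 = 60080.68302
Terminal value at year 3: TV = D_3×(1+g_2)/(r−g_2) = 61642.78078/0.083 = 742684.10575
P_0 = D_1/(1+r)^1 + D_2/(1+r)^2 + D_3/(1+r)^3 + TV/(1+r)^3
    = 39847.97115 + 41896.06344 + 44049.42288 + 544514.55268 = 670308.01014

£670308.01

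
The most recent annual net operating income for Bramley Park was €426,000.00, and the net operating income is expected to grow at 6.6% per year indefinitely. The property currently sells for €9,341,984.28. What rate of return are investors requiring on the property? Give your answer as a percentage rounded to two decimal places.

11.46%

D₁ = €426,000.00 × 1.066 = €454,116.0000
P = D₁/(r − g) ⇒ r = D₁/P + g = €454,116.0000/€9,341,984.28 + 0.066 = 0.048610 + 0.066 = 0.114610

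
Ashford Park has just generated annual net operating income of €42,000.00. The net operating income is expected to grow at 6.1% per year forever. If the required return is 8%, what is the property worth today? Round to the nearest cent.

€2345368.42

D₁ = D₀ × (1 + g) = €42,000.00 × 1.061 = €44,562.0000
Growing perpetuity: P = D₁ / (r − g) = €44,562.0000 / (0.08 − 0.061) = €2,345,368.42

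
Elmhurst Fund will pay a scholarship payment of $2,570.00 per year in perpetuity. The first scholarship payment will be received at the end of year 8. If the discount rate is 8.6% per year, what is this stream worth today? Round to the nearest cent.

Value at end of year 7: C / r = $2,570.00 / 0.086 = $29,883.7209
Discount to today: PV = $29,883.7209 / (1 + 0.086)^7 = $29,883.7209 / 1.781594 = $16,773.59

$16773.59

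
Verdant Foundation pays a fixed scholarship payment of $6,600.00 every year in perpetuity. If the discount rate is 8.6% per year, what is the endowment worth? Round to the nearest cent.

Level perpetuity: PV = C / r = $6,600.00 / 0.086 = $76,744.19

$76744.19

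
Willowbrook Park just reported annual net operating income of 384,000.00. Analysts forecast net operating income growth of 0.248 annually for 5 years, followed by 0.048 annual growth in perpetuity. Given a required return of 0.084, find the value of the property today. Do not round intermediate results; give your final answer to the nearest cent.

D_1 = 479232.00000
D_2 = 598081.53600
D_3 = 746405.75693
D_4 = 931514.38465
D_5 = 1162529.95204
Terminal value at year 5: TV = D_5×(1+g_2)/(r−g_2) = 1218331.38974/0.036 = 33842538.60378
P_0 = D_1/(1+r)^1 + D_2/(1+r)^2 + D_3/(1+r)^3 + D_4/(1+r)^4 + D_5/(1+r)^5 + TV/(1+r)^5
    = 442095.94096 + 508981.30472 + 585985.85636 + 674640.54311 + 776707.93155 + 22610830.89635 = 25599242.47306

25599242.47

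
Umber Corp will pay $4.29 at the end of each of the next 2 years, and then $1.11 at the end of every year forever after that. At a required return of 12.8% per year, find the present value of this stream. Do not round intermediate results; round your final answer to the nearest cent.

$13.99

PV of 2-year annuity: $4.29 × [1 − (1+0.128)^−2] / 0.128 = 7.17482
Perpetuity value at year 2: $1.11 / 0.128 = 8.67188
PV of perpetuity: 8.67188 / (1+0.128)^2 = 6.81545
Total PV = 7.17482 + 6.81545 = 13.99027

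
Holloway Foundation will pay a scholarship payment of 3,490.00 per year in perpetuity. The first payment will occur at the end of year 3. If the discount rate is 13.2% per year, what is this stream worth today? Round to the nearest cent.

20632.82

Value at end of year 2: C / r = 3,490.00 / 0.132 = 26,439.3939
Discount to today: PV = 26,439.3939 / (1 + 0.132)^2 = 26,439.3939 / 1.281424 = 20,632.82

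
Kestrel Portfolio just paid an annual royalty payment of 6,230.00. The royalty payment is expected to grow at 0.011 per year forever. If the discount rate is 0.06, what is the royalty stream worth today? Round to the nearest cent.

D₁ = D₀ × (1 + g) = 6,230.00 × 1.011 = 6,298.5300
Growing perpetuity: P = D₁ / (r − g) = 6,298.5300 / (0.06 − 0.011) = 128,541.43

128541.43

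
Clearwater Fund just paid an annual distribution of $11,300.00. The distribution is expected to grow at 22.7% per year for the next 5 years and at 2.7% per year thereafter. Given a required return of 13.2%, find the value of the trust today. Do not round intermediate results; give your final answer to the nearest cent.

D_1 = 13865.10000
D_2 = 17012.47770
D_3 = 20874.31014
D_4 = 25612.77854
D_5 = 31426.87927
Terminal value at year 5: TV = D_5×(1+g_2)/(r−g_2) = 32275.40501/0.105 = 307384.80960
P_0 = D_1/(1+r)^1 + D_2/(1+r)^2 + D_3/(1+r)^3 + D_4/(1+r)^4 + D_5/(1+r)^5 + TV/(1+r)^5
    = 12248.32155 + 13276.22840 + 14390.39951 + 15598.07438 + 16907.10006 + 165367.54056 = 237787.66447

$237787.66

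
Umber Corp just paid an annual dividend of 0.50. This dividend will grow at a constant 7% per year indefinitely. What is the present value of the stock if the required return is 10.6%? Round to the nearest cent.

D₁ = D₀ × (1 + g) = 0.50 × 1.07 = 0.5350
Growing perpetuity: P = D₁ / (r − g) = 0.5350 / (0.106 − 0.07) = 14.86

14.86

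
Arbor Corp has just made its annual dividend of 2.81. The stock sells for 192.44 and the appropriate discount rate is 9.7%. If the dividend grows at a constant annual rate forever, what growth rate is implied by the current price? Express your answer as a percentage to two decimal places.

P = D₀(1+g)/(r−g) ⇒ P(r−g) = D₀(1+g) ⇒ g(P+D₀) = P·r − D₀
g = (P·r − D₀)/(P + D₀) = (192.44×0.097 − 2.81) / (192.44 + 2.81) = 0.081212

8.12%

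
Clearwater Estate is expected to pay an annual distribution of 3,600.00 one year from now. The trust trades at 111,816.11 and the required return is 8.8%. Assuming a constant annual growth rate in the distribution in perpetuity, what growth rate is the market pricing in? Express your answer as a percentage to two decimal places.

5.58%

P = D₁/(r−g) ⇒ g = r − D₁/P = 0.088 − 3,600.00/111,816.11 = 0.055804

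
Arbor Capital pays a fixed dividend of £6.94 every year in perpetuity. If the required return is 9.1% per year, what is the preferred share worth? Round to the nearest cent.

Level perpetuity: PV = C / r = £6.94 / 0.091 = £76.26

£76.26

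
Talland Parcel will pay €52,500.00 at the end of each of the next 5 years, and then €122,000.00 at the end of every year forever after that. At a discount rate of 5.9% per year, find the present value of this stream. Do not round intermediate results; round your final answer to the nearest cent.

PV of 5-year annuity: €52,500.00 × [1 − (1+0.059)^−5] / 0.059 = 221752.01517
Perpetuity value at year 5: €122,000.00 / 0.059 = 2067796.61017
PV of perpetuity: 2067796.61017 / (1+0.059)^5 = 1552487.16539
Total PV = 221752.01517 + 1552487.16539 = 1774239.18056

€1774239.18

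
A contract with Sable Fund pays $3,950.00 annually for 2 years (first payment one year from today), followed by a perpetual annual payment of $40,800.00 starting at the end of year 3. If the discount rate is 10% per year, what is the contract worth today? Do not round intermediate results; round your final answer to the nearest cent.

PV of 2-year annuity: $3,950.00 × [1 − (1+0.1)^−2] / 0.1 = 6855.37190
Perpetuity value at year 2: $40,800.00 / 0.1 = 408000.00000
PV of perpetuity: 408000.00000 / (1+0.1)^2 = 337190.08264
Total PV = 6855.37190 + 337190.08264 = 344045.45455

$344045.45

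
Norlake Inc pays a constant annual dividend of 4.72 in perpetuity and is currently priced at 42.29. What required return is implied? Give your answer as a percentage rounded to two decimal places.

P = C/r ⇒ r = C/P = 4.72/42.29 = 0.111610

11.16%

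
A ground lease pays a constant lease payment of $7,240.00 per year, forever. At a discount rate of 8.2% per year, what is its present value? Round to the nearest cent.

$88292.68

Level perpetuity: PV = C / r = $7,240.00 / 0.082 = $88,292.68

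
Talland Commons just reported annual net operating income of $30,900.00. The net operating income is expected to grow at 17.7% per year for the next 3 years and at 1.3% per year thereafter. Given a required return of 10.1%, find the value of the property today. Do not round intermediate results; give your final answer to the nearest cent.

$540659.86

D_1 = 36369.30000
D_2 = 42806.66610
D_3 = 50383.44600
Terminal value at year 3: TV = D_3×(1+g_2)/(r−g_2) = 51038.43080/0.088 = 579982.16816
P_0 = D_1/(1+r)^1 + D_2/(1+r)^2 + D_3/(1+r)^3 + TV/(1+r)^3
    = 33032.97003 + 35313.17504 + 37750.77841 + 434562.93779 = 540659.86127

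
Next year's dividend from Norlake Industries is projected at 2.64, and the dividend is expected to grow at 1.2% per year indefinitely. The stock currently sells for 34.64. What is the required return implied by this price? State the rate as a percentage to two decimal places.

P = D₁/(r − g) ⇒ r = D₁/P + g = 2.6400/34.64 + 0.012 = 0.076212 + 0.012 = 0.088212

8.82%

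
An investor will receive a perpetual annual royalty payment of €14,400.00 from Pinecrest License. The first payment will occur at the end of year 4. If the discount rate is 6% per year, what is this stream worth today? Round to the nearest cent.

Value at end of year 3: C / r = €14,400.00 / 0.06 = €240,000.0000
Discount to today: PV = €240,000.0000 / (1 + 0.06)^3 = €240,000.0000 / 1.191016 = €201,508.63

€201508.63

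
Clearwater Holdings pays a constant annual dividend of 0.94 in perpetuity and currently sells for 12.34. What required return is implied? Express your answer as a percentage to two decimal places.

7.62%

P = C/r ⇒ r = C/P = 0.94/12.34 = 0.076175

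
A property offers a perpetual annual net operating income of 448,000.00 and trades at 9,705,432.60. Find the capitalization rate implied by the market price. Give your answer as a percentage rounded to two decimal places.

P = C/r ⇒ r = C/P = 448,000.00/9,705,432.60 = 0.046160

4.62%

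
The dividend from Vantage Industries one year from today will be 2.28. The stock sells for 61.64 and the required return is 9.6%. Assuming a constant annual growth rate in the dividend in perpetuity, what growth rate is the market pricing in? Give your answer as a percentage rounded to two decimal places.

P = D₁/(r−g) ⇒ g = r − D₁/P = 0.096 − 2.28/61.64 = 0.059011

5.90%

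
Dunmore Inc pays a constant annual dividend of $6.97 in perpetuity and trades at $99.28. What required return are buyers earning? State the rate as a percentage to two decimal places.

P = C/r ⇒ r = C/P = $6.97/$99.28 = 0.070205

7.02%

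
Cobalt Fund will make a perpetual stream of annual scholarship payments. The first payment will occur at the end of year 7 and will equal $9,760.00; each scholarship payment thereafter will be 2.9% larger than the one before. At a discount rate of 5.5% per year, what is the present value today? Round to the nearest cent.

Value at end of year 6: C₁ / (r − g) = $9,760.00 / (0.055 − 0.029) = $375,384.6154
Discount to today: PV = $375,384.6154 / (1 + 0.055)^6 = $375,384.6154 / 1.378843 = $272,246.13

$272246.13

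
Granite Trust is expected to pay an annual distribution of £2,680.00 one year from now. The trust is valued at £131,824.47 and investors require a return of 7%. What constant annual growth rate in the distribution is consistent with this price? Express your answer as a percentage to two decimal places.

4.97%

P = D₁/(r−g) ⇒ g = r − D₁/P = 0.07 − £2,680.00/£131,824.47 = 0.049670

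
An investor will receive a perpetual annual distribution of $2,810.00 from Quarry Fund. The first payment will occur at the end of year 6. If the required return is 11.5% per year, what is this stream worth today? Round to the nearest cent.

$14178.63

Value at end of year 5: C / r = $2,810.00 / 0.115 = $24,434.7826
Discount to today: PV = $24,434.7826 / (1 + 0.115)^5 = $24,434.7826 / 1.723353 = $14,178.63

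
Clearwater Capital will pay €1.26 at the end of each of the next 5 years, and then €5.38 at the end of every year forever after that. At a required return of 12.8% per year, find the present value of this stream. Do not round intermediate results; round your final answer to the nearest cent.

€27.47

PV of 5-year annuity: €1.26 × [1 − (1+0.128)^−5] / 0.128 = 4.45342
Perpetuity value at year 5: €5.38 / 0.128 = 42.03125
PV of perpetuity: 42.03125 / (1+0.128)^5 = 23.01584
Total PV = 4.45342 + 23.01584 = 27.46926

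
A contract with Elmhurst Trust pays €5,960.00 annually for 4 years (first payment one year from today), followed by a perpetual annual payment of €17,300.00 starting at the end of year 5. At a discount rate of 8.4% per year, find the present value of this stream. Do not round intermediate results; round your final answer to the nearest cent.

PV of 4-year annuity: €5,960.00 × [1 − (1+0.084)^−4] / 0.084 = 19565.78552
Perpetuity value at year 4: €17,300.00 / 0.084 = 205952.38095
PV of perpetuity: 205952.38095 / (1+0.084)^4 = 149159.07734
Total PV = 19565.78552 + 149159.07734 = 168724.86286

€168724.86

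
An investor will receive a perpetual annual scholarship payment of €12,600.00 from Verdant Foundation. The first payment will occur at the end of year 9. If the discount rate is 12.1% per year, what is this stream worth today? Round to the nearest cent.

Value at end of year 8: C / r = €12,600.00 / 0.121 = €104,132.2314
Discount to today: PV = €104,132.2314 / (1 + 0.121)^8 = €104,132.2314 / 2.493704 = €41,758.06

€41758.06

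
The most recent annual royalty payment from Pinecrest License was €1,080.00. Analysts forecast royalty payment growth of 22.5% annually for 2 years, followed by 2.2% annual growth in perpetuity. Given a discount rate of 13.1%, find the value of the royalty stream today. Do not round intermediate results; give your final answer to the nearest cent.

D_1 = 1323.00000
D_2 = 1620.67500
Terminal value at year 2: TV = D_2×(1+g_2)/(r−g_2) = 1656.32985/0.109 = 15195.68670
P_0 = D_1/(1+r)^1 + D_2/(1+r)^2 + TV/(1+r)^2
    = 1169.76127 + 1266.98281 + 11879.41682 = 14316.16090

€14316.16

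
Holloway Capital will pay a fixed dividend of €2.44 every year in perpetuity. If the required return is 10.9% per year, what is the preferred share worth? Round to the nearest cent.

€22.39

Level perpetuity: PV = C / r = €2.44 / 0.109 = €22.39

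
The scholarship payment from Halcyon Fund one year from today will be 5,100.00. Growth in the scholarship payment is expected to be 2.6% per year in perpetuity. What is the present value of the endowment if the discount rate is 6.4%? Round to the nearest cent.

Growing perpetuity: P = D₁ / (r − g) = 5,100.0000 / (0.064 − 0.026) = 134,210.53

134210.53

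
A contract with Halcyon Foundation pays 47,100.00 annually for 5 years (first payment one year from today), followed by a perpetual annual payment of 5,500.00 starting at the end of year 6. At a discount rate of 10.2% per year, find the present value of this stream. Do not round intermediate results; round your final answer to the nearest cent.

210815.87

PV of 5-year annuity: 47,100.00 × [1 − (1+0.102)^−5] / 0.102 = 177637.53775
Perpetuity value at year 5: 5,500.00 / 0.102 = 53921.56863
PV of perpetuity: 53921.56863 / (1+0.102)^5 = 33178.33174
Total PV = 177637.53775 + 33178.33174 = 210815.86948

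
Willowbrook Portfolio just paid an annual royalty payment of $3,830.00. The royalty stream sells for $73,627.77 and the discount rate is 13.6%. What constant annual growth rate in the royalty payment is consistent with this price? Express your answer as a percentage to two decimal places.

7.98%

P = D₀(1+g)/(r−g) ⇒ P(r−g) = D₀(1+g) ⇒ g(P+D₀) = P·r − D₀
g = (P·r − D₀)/(P + D₀) = ($73,627.77×0.136 − $3,830.00) / ($73,627.77 + $3,830.00) = 0.079829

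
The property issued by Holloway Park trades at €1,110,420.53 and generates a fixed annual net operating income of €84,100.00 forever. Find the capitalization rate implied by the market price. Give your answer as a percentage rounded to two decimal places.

7.57%

P = C/r ⇒ r = C/P = €84,100.00/€1,110,420.53 = 0.075737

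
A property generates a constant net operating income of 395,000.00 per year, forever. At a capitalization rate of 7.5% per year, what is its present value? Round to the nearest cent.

5266666.67

Level perpetuity: PV = C / r = 395,000.00 / 0.075 = 5,266,666.67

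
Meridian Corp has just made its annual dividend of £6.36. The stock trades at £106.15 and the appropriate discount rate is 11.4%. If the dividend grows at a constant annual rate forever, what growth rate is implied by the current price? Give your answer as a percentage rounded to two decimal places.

5.10%

P = D₀(1+g)/(r−g) ⇒ P(r−g) = D₀(1+g) ⇒ g(P+D₀) = P·r − D₀
g = (P·r − D₀)/(P + D₀) = (£106.15×0.114 − £6.36) / (£106.15 + £6.36) = 0.051027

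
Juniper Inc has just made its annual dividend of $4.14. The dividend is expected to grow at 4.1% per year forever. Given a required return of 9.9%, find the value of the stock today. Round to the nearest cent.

$74.31

D₁ = D₀ × (1 + g) = $4.14 × 1.041 = $4.3097
Growing perpetuity: P = D₁ / (r − g) = $4.3097 / (0.099 − 0.041) = $74.31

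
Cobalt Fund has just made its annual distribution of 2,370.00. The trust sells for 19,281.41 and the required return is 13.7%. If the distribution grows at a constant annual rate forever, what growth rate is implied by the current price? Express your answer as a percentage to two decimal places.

P = D₀(1+g)/(r−g) ⇒ P(r−g) = D₀(1+g) ⇒ g(P+D₀) = P·r − D₀
g = (P·r − D₀)/(P + D₀) = (19,281.41×0.137 − 2,370.00) / (19,281.41 + 2,370.00) = 0.012542

1.25%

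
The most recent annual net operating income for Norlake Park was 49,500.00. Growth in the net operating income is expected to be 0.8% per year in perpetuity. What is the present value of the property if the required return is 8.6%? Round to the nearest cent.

D₁ = D₀ × (1 + g) = 49,500.00 × 1.008 = 49,896.0000
Growing perpetuity: P = D₁ / (r − g) = 49,896.0000 / (0.086 − 0.008) = 639,692.31

639692.31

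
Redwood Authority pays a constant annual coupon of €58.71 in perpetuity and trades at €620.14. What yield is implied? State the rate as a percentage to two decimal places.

9.47%

P = C/r ⇒ r = C/P = €58.71/€620.14 = 0.094672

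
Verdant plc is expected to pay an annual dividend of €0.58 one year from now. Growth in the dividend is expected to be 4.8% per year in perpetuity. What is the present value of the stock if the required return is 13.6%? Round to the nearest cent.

Growing perpetuity: P = D₁ / (r − g) = €0.5800 / (0.136 − 0.048) = €6.59

€6.59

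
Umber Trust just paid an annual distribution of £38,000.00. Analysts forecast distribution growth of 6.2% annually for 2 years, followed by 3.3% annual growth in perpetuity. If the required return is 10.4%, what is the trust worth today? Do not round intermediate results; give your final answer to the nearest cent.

D_1 = 40356.00000
D_2 = 42858.07200
Terminal value at year 2: TV = D_2×(1+g_2)/(r−g_2) = 44272.38838/0.071 = 623554.76586
P_0 = D_1/(1+r)^1 + D_2/(1+r)^2 + TV/(1+r)^2
    = 36554.34783 + 35163.69329 + 511606.97419 = 583325.01531

£583325.02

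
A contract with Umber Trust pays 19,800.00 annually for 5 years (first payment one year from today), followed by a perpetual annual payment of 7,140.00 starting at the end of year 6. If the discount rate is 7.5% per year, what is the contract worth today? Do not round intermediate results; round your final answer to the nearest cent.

146420.90

PV of 5-year annuity: 19,800.00 × [1 − (1+0.075)^−5] / 0.075 = 80108.52106
Perpetuity value at year 5: 7,140.00 / 0.075 = 95200.00000
PV of perpetuity: 95200.00000 / (1+0.075)^5 = 66312.38180
Total PV = 80108.52106 + 66312.38180 = 146420.90286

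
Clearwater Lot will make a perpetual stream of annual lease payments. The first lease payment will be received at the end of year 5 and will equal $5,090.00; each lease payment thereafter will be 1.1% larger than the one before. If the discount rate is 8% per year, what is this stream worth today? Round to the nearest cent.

$54221.77

Value at end of year 4: C₁ / (r − g) = $5,090.00 / (0.08 − 0.011) = $73,768.1159
Discount to today: PV = $73,768.1159 / (1 + 0.08)^4 = $73,768.1159 / 1.360489 = $54,221.77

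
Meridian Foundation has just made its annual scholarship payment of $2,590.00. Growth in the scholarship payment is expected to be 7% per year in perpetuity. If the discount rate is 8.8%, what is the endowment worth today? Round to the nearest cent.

$153961.11

D₁ = D₀ × (1 + g) = $2,590.00 × 1.07 = $2,771.3000
Growing perpetuity: P = D₁ / (r − g) = $2,771.3000 / (0.088 − 0.07) = $153,961.11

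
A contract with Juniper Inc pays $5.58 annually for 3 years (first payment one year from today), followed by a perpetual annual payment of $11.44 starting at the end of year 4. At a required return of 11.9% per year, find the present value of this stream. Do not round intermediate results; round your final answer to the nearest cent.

PV of 3-year annuity: $5.58 × [1 − (1+0.119)^−3] / 0.119 = 13.42528
Perpetuity value at year 3: $11.44 / 0.119 = 96.13445
PV of perpetuity: 96.13445 / (1+0.119)^3 = 68.61022
Total PV = 13.42528 + 68.61022 = 82.03550

$82.04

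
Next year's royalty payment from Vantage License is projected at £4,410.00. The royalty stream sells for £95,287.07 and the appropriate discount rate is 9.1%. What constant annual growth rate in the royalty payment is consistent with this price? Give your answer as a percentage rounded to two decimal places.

4.47%

P = D₁/(r−g) ⇒ g = r − D₁/P = 0.091 − £4,410.00/£95,287.07 = 0.044719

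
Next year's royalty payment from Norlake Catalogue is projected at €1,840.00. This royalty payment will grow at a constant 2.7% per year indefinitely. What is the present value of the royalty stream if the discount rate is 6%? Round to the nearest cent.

€55757.58

Growing perpetuity: P = D₁ / (r − g) = €1,840.0000 / (0.06 − 0.027) = €55,757.58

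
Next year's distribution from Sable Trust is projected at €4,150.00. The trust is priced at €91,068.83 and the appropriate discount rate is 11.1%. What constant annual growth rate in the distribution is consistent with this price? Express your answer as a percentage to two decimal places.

P = D₁/(r−g) ⇒ g = r − D₁/P = 0.111 − €4,150.00/€91,068.83 = 0.065430

6.54%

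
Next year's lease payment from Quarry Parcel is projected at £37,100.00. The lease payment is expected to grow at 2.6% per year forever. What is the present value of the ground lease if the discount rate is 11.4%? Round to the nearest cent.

£421590.91

Growing perpetuity: P = D₁ / (r − g) = £37,100.0000 / (0.114 − 0.026) = £421,590.91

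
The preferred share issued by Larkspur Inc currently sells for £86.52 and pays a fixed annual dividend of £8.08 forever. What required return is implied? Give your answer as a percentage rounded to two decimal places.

9.34%

P = C/r ⇒ r = C/P = £8.08/£86.52 = 0.093389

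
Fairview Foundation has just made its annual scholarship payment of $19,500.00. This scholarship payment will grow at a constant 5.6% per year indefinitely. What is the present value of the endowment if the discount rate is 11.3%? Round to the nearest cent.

$361263.16

D₁ = D₀ × (1 + g) = $19,500.00 × 1.056 = $20,592.0000
Growing perpetuity: P = D₁ / (r − g) = $20,592.0000 / (0.113 − 0.056) = $361,263.16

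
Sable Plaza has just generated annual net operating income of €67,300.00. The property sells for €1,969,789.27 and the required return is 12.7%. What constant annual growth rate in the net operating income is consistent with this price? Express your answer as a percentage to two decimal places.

8.98%

P = D₀(1+g)/(r−g) ⇒ P(r−g) = D₀(1+g) ⇒ g(P+D₀) = P·r − D₀
g = (P·r − D₀)/(P + D₀) = (€1,969,789.27×0.127 − €67,300.00) / (€1,969,789.27 + €67,300.00) = 0.089767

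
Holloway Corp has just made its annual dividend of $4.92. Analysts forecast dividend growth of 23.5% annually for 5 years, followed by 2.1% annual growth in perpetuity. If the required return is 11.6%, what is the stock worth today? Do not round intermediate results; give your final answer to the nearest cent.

$121.44

D_1 = 6.07620
D_2 = 7.50411
D_3 = 9.26757
D_4 = 11.44545
D_5 = 14.13513
Terminal value at year 5: TV = D_5×(1+g_2)/(r−g_2) = 14.43197/0.095 = 151.91548
P_0 = D_1/(1+r)^1 + D_2/(1+r)^2 + D_3/(1+r)^3 + D_4/(1+r)^4 + D_5/(1+r)^5 + TV/(1+r)^5
    = 5.44462 + 6.02519 + 6.66766 + 7.37864 + 8.16543 + 87.75686 = 121.43839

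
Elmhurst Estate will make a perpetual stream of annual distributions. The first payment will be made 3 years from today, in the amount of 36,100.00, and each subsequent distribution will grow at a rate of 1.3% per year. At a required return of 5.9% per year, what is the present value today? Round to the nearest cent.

699773.43

Value at end of year 2: C₁ / (r − g) = 36,100.00 / (0.059 − 0.013) = 784,782.6087
Discount to today: PV = 784,782.6087 / (1 + 0.059)^2 = 784,782.6087 / 1.121481 = 699,773.43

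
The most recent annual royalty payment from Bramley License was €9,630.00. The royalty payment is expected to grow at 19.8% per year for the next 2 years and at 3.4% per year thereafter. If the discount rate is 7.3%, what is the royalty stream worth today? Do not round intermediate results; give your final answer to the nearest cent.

D_1 = 11536.74000
D_2 = 13821.01452
Terminal value at year 2: TV = D_2×(1+g_2)/(r−g_2) = 14290.92901/0.039 = 366434.07727
P_0 = D_1/(1+r)^1 + D_2/(1+r)^2 + TV/(1+r)^2
    = 10751.85461 + 12004.40058 + 318270.51805 = 341026.77325

€341026.77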